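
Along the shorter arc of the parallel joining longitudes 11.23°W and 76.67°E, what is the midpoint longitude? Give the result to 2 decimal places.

Signed shortest Δλ from -11.23° to +76.67° is +87.90°.
Midpoint longitude = -11.23° + (+87.90°)/2 = -11.23° + 43.95° = +32.72°.

32.72°E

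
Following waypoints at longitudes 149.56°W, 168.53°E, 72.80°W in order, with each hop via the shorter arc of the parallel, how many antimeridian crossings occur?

Leg 1: -149.56° → +168.53°, shortest Δλ = -41.91° (west) — crosses 180°.
Leg 2: +168.53° → -72.80°, shortest Δλ = 118.67° (east) — crosses 180°.
Total crossings: 2.

2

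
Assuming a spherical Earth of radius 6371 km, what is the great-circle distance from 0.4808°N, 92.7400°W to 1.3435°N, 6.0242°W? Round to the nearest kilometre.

Δλ = -6.0242 − -92.7400 = 86.7158°.
Δφ = 1.3435 − 0.4808 = 0.8627°.
a = sin²(Δφ/2) + cos φ₁ · cos φ₂ · sin²(Δλ/2) = 0.471266.
c = 2·atan2(√a, √(1−a)) = 1.51330 rad → d = 6371·c ≈ 9641.21 km.

9641 km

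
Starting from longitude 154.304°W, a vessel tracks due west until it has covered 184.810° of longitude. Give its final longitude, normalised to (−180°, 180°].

20.886°E

Start at -154.304°; shift −184.810° → -339.114°.
-339.114° lies outside (−180°, 180°]; add 360° → +20.886°.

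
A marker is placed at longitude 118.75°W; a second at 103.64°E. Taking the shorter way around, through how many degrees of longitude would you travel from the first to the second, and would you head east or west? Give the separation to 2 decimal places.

Raw difference: 103.64 − -118.75 = 222.39°.
Normalise into (−180°, 180°]: 222.39° − 360° = -137.61°.
Negative ⇒ the second point lies to the west; separation 137.61°.

137.61° west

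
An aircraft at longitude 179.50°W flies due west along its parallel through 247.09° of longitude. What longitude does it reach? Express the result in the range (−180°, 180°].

66.59°W

Start at -179.50°; shift −247.09° → -426.59°.
-426.59° lies outside (−180°, 180°]; add 360° → -66.59°.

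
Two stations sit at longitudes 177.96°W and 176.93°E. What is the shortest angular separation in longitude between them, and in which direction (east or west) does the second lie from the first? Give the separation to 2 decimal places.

5.11° west

Raw difference: 176.93 − -177.96 = 354.89°.
Normalise into (−180°, 180°]: 354.89° − 360° = -5.11°.
Negative ⇒ the second point lies to the west; separation 5.11°.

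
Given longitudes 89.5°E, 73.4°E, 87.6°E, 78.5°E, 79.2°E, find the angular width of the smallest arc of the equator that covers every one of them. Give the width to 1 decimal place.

16.1°

Sort the longitudes: +73.4°, +78.5°, +79.2°, +87.6°, +89.5°.
Eastward gaps between consecutive values (wrapping around): 5.1°, 0.7°, 8.4°, 1.9°, 343.9°.
Largest gap = 343.9° ⇒ minimal covering band is its complement: 360° − 343.9° = 16.1°.
Band runs from +73.4° eastward to +89.5°.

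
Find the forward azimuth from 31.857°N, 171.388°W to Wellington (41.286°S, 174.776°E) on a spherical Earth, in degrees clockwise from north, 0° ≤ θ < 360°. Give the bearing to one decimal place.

190.8°

Δλ = 174.776 − -171.388 = 346.164°; wrapped into (−180°, 180°]: -13.836°.
θ = atan2( sin Δλ · cos φ₂ , cos φ₁ · sin φ₂ − sin φ₁ · cos φ₂ · cos Δλ )
  = atan2(-0.17970, -0.94552) = -169.239° → normalised to [0°, 360°): 190.761°.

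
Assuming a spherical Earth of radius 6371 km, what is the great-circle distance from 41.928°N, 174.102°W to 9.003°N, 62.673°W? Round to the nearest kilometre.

Δλ = -62.673 − -174.102 = 111.429°.
Δφ = 9.003 − 41.928 = -32.925°.
a = sin²(Δφ/2) + cos φ₁ · cos φ₂ · sin²(Δλ/2) = 0.581951.
c = 2·atan2(√a, √(1−a)) = 1.73544 rad → d = 6371·c ≈ 11056.49 km.

11056 km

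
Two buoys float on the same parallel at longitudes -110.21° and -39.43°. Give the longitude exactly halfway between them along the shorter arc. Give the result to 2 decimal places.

Signed shortest Δλ from -110.21° to -39.43° is +70.78°.
Midpoint longitude = -110.21° + (+70.78°)/2 = -110.21° + 35.39° = -74.82°.

-74.82°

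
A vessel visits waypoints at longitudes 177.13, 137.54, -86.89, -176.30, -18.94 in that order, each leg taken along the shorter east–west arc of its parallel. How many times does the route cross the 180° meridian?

1

Leg 1: +177.13° → +137.54°, shortest Δλ = -39.59° (west) — does not cross 180°.
Leg 2: +137.54° → -86.89°, shortest Δλ = 135.57° (east) — crosses 180°.
Leg 3: -86.89° → -176.30°, shortest Δλ = -89.41° (west) — does not cross 180°.
Leg 4: -176.30° → -18.94°, shortest Δλ = 157.36° (east) — does not cross 180°.
Total crossings: 1.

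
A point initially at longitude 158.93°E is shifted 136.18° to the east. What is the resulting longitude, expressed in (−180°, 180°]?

Start at +158.93°; shift +136.18° → +295.11°.
+295.11° lies outside (−180°, 180°]; subtract 360° → -64.89°.

64.89°W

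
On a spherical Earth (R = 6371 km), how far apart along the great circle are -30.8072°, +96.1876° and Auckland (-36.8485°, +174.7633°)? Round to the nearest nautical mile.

Δλ = 174.7633 − 96.1876 = 78.5757°.
Δφ = -36.8485 − -30.8072 = -6.0413°.
a = sin²(Δφ/2) + cos φ₁ · cos φ₂ · sin²(Δλ/2) = 0.278363.
c = 2·atan2(√a, √(1−a)) = 1.11155 rad → d = 6371·c ≈ 7081.67 km ≈ 3823.80 nmi.

3824 nmi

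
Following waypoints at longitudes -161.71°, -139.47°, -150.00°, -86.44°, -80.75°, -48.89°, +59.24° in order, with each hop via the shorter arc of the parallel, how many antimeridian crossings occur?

Leg 1: -161.71° → -139.47°, shortest Δλ = 22.24° (east) — does not cross 180°.
Leg 2: -139.47° → -150.00°, shortest Δλ = -10.53° (west) — does not cross 180°.
Leg 3: -150.00° → -86.44°, shortest Δλ = 63.56° (east) — does not cross 180°.
Leg 4: -86.44° → -80.75°, shortest Δλ = 5.69° (east) — does not cross 180°.
Leg 5: -80.75° → -48.89°, shortest Δλ = 31.86° (east) — does not cross 180°.
Leg 6: -48.89° → +59.24°, shortest Δλ = 108.13° (east) — does not cross 180°.
Total crossings: 0.

0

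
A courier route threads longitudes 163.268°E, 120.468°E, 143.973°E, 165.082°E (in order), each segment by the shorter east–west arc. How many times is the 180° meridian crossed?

Leg 1: +163.268° → +120.468°, shortest Δλ = -42.8° (west) — does not cross 180°.
Leg 2: +120.468° → +143.973°, shortest Δλ = 23.505° (east) — does not cross 180°.
Leg 3: +143.973° → +165.082°, shortest Δλ = 21.109° (east) — does not cross 180°.
Total crossings: 0.

0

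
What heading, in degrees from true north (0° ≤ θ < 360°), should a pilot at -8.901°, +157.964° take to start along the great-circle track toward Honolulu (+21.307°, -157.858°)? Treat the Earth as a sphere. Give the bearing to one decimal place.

54.5°

Δλ = -157.858 − 157.964 = -315.822°; wrapped into (−180°, 180°]: 44.178°.
θ = atan2( sin Δλ · cos φ₂ , cos φ₁ · sin φ₂ − sin φ₁ · cos φ₂ · cos Δλ )
  = atan2(0.64926, 0.46237) = 54.543° → normalised to [0°, 360°): 54.543°.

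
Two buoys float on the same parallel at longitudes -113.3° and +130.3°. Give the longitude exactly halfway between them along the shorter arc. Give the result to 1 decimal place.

Signed shortest Δλ from -113.3° to +130.3° is -116.4°.
Midpoint longitude = -113.3° + (-116.4°)/2 = -113.3° − 58.2° = -171.5°.
(The naïve average (-113.3 + +130.3)/2 = 8.5° is on the wrong side of the globe.)

-171.5°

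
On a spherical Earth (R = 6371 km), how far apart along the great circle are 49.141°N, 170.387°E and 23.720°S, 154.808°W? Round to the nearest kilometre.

Δλ = -154.808 − 170.387 = -325.195°; wrapped into (−180°, 180°]: 34.805°.
Δφ = -23.720 − 49.141 = -72.861°.
a = sin²(Δφ/2) + cos φ₁ · cos φ₂ · sin²(Δλ/2) = 0.406229.
c = 2·atan2(√a, √(1−a)) = 1.38214 rad → d = 6371·c ≈ 8805.60 km.

8806 km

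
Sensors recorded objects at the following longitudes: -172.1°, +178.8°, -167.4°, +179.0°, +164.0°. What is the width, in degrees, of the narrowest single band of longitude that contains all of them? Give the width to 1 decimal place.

28.6°

Sort the longitudes: -172.1°, -167.4°, +164.0°, +178.8°, +179.0°.
Eastward gaps between consecutive values (wrapping around): 4.7°, 331.4°, 14.8°, 0.2°, 8.9°.
Largest gap = 331.4° ⇒ minimal covering band is its complement: 360° − 331.4° = 28.6°.
Band runs from +164.0° eastward to -167.4°, crossing the antimeridian.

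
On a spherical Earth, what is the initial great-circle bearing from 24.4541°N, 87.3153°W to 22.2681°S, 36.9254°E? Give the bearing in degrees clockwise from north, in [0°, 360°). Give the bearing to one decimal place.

99.6°

Δλ = 36.9254 − -87.3153 = 124.2407°.
θ = atan2( sin Δλ · cos φ₂ , cos φ₁ · sin φ₂ − sin φ₁ · cos φ₂ · cos Δλ )
  = atan2(0.76503, -0.12939) = 99.600° → normalised to [0°, 360°): 99.600°.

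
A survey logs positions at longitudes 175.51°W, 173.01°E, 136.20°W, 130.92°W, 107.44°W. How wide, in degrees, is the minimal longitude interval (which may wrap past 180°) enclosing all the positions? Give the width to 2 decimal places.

Sort the longitudes: -175.51°, -136.20°, -130.92°, -107.44°, +173.01°.
Eastward gaps between consecutive values (wrapping around): 39.31°, 5.28°, 23.48°, 280.45°, 11.48°.
Largest gap = 280.45° ⇒ minimal covering band is its complement: 360° − 280.45° = 79.55°.
Band runs from +173.01° eastward to -107.44°, crossing the antimeridian.

79.55°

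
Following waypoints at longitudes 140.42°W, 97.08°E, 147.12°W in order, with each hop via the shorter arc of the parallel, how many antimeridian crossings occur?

2

Leg 1: -140.42° → +97.08°, shortest Δλ = -122.5° (west) — crosses 180°.
Leg 2: +97.08° → -147.12°, shortest Δλ = 115.8° (east) — crosses 180°.
Total crossings: 2.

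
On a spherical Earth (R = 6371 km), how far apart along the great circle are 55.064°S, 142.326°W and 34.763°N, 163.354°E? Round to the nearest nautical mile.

Δλ = 163.354 − -142.326 = 305.680°; wrapped into (−180°, 180°]: -54.320°.
Δφ = 34.763 − -55.064 = 89.827°.
a = sin²(Δφ/2) + cos φ₁ · cos φ₂ · sin²(Δλ/2) = 0.596519.
c = 2·atan2(√a, √(1−a)) = 1.76505 rad → d = 6371·c ≈ 11245.15 km ≈ 6071.90 nmi.

6072 nmi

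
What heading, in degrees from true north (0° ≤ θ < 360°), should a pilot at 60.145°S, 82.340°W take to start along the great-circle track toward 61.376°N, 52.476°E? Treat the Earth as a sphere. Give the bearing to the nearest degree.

67°

Δλ = 52.476 − -82.340 = 134.816°.
θ = atan2( sin Δλ · cos φ₂ , cos φ₁ · sin φ₂ − sin φ₁ · cos φ₂ · cos Δλ )
  = atan2(0.33983, 0.14412) = 67.019° → normalised to [0°, 360°): 67.019°.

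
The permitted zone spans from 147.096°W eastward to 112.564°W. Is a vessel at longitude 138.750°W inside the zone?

Yes

Band width going east from -147.096° to -112.564°: ((-112.564 − -147.096) mod 360) = 34.532°.
Offset of -138.750° east of the west edge: ((-138.750 − -147.096) mod 360) = 8.346°.
8.346° ≤ 34.532° ⇒ inside.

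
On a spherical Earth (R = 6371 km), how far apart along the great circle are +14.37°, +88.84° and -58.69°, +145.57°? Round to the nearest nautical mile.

Δλ = 145.57 − 88.84 = 56.73°.
Δφ = -58.69 − 14.37 = -73.06°.
a = sin²(Δφ/2) + cos φ₁ · cos φ₂ · sin²(Δλ/2) = 0.467938.
c = 2·atan2(√a, √(1−a)) = 1.50663 rad → d = 6371·c ≈ 9598.73 km ≈ 5182.90 nmi.

5183 nmi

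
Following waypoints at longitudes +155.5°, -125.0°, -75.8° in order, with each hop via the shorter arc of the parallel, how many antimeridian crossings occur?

Leg 1: +155.5° → -125.0°, shortest Δλ = 79.5° (east) — crosses 180°.
Leg 2: -125.0° → -75.8°, shortest Δλ = 49.2° (east) — does not cross 180°.
Total crossings: 1.

1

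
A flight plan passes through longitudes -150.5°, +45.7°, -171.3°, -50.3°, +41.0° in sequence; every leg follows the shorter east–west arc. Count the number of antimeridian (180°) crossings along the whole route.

Leg 1: -150.5° → +45.7°, shortest Δλ = -163.8° (west) — crosses 180°.
Leg 2: +45.7° → -171.3°, shortest Δλ = 143.0° (east) — crosses 180°.
Leg 3: -171.3° → -50.3°, shortest Δλ = 121.0° (east) — does not cross 180°.
Leg 4: -50.3° → +41.0°, shortest Δλ = 91.3° (east) — does not cross 180°.
Total crossings: 2.

2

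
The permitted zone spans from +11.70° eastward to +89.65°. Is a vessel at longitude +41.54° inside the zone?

Band width going east from +11.70° to +89.65°: ((89.65 − 11.70) mod 360) = 77.95°.
Offset of +41.54° east of the west edge: ((41.54 − 11.70) mod 360) = 29.84°.
29.84° ≤ 77.95° ⇒ inside.

Yes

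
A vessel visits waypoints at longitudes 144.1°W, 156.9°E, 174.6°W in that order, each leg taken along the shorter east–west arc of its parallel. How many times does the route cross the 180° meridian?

Leg 1: -144.1° → +156.9°, shortest Δλ = -59.0° (west) — crosses 180°.
Leg 2: +156.9° → -174.6°, shortest Δλ = 28.5° (east) — crosses 180°.
Total crossings: 2.

2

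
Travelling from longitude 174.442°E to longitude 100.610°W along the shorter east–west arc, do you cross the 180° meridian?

Naïve |-100.610 − 174.442| = 275.052° > 180°, so the shorter arc goes the other way round — across 180°.
Signed shortest Δλ = ((-100.610 − 174.442 + 180) mod 360) − 180 = 84.948°.
Going east by 84.948° from +174.442° passes through 180° before reaching -100.610°.

Yes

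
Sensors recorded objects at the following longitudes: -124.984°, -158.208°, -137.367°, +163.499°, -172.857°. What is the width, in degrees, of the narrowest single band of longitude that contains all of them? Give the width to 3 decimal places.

71.517°

Sort the longitudes: -172.857°, -158.208°, -137.367°, -124.984°, +163.499°.
Eastward gaps between consecutive values (wrapping around): 14.649°, 20.841°, 12.383°, 288.483°, 23.644°.
Largest gap = 288.483° ⇒ minimal covering band is its complement: 360° − 288.483° = 71.517°.
Band runs from +163.499° eastward to -124.984°, crossing the antimeridian.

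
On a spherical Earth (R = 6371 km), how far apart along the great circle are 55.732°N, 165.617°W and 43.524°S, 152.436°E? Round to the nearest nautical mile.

6328 nmi

Δλ = 152.436 − -165.617 = 318.053°; wrapped into (−180°, 180°]: -41.947°.
Δφ = -43.524 − 55.732 = -99.256°.
a = sin²(Δφ/2) + cos φ₁ · cos φ₂ · sin²(Δλ/2) = 0.632730.
c = 2·atan2(√a, √(1−a)) = 1.83948 rad → d = 6371·c ≈ 11719.31 km ≈ 6327.92 nmi.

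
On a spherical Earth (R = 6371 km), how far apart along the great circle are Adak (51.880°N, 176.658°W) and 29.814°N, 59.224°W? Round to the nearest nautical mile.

4905 nmi

Δλ = -59.224 − -176.658 = 117.434°.
Δφ = 29.814 − 51.880 = -22.066°.
a = sin²(Δφ/2) + cos φ₁ · cos φ₂ · sin²(Δλ/2) = 0.427811.
c = 2·atan2(√a, √(1−a)) = 1.42591 rad → d = 6371·c ≈ 9084.48 km ≈ 4905.23 nmi.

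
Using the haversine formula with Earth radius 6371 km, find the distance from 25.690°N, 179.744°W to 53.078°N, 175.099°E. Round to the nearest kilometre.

Δλ = 175.099 − -179.744 = 354.843°; wrapped into (−180°, 180°]: -5.157°.
Δφ = 53.078 − 25.690 = 27.388°.
a = sin²(Δφ/2) + cos φ₁ · cos φ₂ · sin²(Δλ/2) = 0.057140.
c = 2·atan2(√a, √(1−a)) = 0.48275 rad → d = 6371·c ≈ 3075.62 km.

3076 km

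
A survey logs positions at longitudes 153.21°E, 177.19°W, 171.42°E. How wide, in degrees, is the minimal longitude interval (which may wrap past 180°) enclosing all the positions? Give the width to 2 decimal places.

Sort the longitudes: -177.19°, +153.21°, +171.42°.
Eastward gaps between consecutive values (wrapping around): 330.40°, 18.21°, 11.39°.
Largest gap = 330.40° ⇒ minimal covering band is its complement: 360° − 330.40° = 29.60°.
Band runs from +153.21° eastward to -177.19°, crossing the antimeridian.

29.60°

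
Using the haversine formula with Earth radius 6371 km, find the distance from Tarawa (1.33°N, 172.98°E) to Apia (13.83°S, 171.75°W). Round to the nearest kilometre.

2382 km

Δλ = -171.75 − 172.98 = -344.73°; wrapped into (−180°, 180°]: 15.27°.
Δφ = -13.83 − 1.33 = -15.16°.
a = sin²(Δφ/2) + cos φ₁ · cos φ₂ · sin²(Δλ/2) = 0.034536.
c = 2·atan2(√a, √(1−a)) = 0.37385 rad → d = 6371·c ≈ 2381.81 km.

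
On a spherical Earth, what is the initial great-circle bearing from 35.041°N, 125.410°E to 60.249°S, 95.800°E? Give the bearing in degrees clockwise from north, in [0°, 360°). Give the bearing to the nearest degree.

194°

Δλ = 95.800 − 125.410 = -29.610°.
θ = atan2( sin Δλ · cos φ₂ , cos φ₁ · sin φ₂ − sin φ₁ · cos φ₂ · cos Δλ )
  = atan2(-0.24518, -0.95853) = -165.652° → normalised to [0°, 360°): 194.348°.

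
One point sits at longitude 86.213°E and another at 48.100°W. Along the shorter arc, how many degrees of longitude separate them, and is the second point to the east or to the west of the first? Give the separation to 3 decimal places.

Raw difference: -48.100 − 86.213 = -134.313°.
Normalise into (−180°, 180°]: -134.313° stays -134.313°.
Negative ⇒ the second point lies to the west; separation 134.313°.

134.313° west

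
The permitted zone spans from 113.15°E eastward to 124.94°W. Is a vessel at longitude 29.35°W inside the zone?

No

Band width going east from +113.15° to -124.94°: ((-124.94 − 113.15) mod 360) = 121.91°.
Offset of -29.35° east of the west edge: ((-29.35 − 113.15) mod 360) = 217.50°.
217.50° > 121.91° ⇒ outside.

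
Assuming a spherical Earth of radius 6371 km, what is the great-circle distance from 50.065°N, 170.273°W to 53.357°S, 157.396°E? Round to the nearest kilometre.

Δλ = 157.396 − -170.273 = 327.669°; wrapped into (−180°, 180°]: -32.331°.
Δφ = -53.357 − 50.065 = -103.422°.
a = sin²(Δφ/2) + cos φ₁ · cos φ₂ · sin²(Δλ/2) = 0.645757.
c = 2·atan2(√a, √(1−a)) = 1.86661 rad → d = 6371·c ≈ 11892.15 km.

11892 km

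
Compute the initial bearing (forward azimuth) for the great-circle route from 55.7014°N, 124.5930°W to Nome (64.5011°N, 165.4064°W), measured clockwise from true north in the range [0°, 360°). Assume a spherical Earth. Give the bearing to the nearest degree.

310°

Δλ = -165.4064 − -124.5930 = -40.8134°.
θ = atan2( sin Δλ · cos φ₂ , cos φ₁ · sin φ₂ − sin φ₁ · cos φ₂ · cos Δλ )
  = atan2(-0.28137, 0.23946) = -49.601° → normalised to [0°, 360°): 310.399°.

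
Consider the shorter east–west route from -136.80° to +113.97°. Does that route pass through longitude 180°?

Naïve |113.97 − -136.80| = 250.77° > 180°, so the shorter arc goes the other way round — across 180°.
Signed shortest Δλ = ((113.97 − -136.80 + 180) mod 360) − 180 = -109.23°.
Going west by 109.23° from -136.80° passes through 180° before reaching +113.97°.

Yes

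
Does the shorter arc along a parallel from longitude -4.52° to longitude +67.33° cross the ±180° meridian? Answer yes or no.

Signed shortest Δλ = ((67.33 − -4.52 + 180) mod 360) − 180 = 71.85°.
Going east by 71.85° from -4.52° reaches +67.33° without touching 180°.

No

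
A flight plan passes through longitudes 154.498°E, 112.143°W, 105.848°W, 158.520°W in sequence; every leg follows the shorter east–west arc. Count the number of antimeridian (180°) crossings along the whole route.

Leg 1: +154.498° → -112.143°, shortest Δλ = 93.359° (east) — crosses 180°.
Leg 2: -112.143° → -105.848°, shortest Δλ = 6.295° (east) — does not cross 180°.
Leg 3: -105.848° → -158.520°, shortest Δλ = -52.672° (west) — does not cross 180°.
Total crossings: 1.

1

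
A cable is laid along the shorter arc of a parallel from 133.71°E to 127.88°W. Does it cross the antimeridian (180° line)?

Naïve |-127.88 − 133.71| = 261.59° > 180°, so the shorter arc goes the other way round — across 180°.
Signed shortest Δλ = ((-127.88 − 133.71 + 180) mod 360) − 180 = 98.41°.
Going east by 98.41° from +133.71° passes through 180° before reaching -127.88°.

Yes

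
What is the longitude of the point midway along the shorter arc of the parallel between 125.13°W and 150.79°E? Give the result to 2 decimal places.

Signed shortest Δλ from -125.13° to +150.79° is -84.08°.
Midpoint longitude = -125.13° + (-84.08°)/2 = -125.13° − 42.04° = -167.17°.
(The naïve average (-125.13 + +150.79)/2 = 12.83° is on the wrong side of the globe.)

167.17°W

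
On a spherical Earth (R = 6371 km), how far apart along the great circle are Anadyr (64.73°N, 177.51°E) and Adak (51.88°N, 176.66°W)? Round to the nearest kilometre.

1467 km

Δλ = -176.66 − 177.51 = -354.17°; wrapped into (−180°, 180°]: 5.83°.
Δφ = 51.88 − 64.73 = -12.85°.
a = sin²(Δφ/2) + cos φ₁ · cos φ₂ · sin²(Δλ/2) = 0.013204.
c = 2·atan2(√a, √(1−a)) = 0.23032 rad → d = 6371·c ≈ 1467.39 km.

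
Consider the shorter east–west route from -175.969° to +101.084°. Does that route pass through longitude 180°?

Naïve |101.084 − -175.969| = 277.053° > 180°, so the shorter arc goes the other way round — across 180°.
Signed shortest Δλ = ((101.084 − -175.969 + 180) mod 360) − 180 = -82.947°.
Going west by 82.947° from -175.969° passes through 180° before reaching +101.084°.

Yes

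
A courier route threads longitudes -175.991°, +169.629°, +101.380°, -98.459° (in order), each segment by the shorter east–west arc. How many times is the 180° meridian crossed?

2

Leg 1: -175.991° → +169.629°, shortest Δλ = -14.38° (west) — crosses 180°.
Leg 2: +169.629° → +101.380°, shortest Δλ = -68.249° (west) — does not cross 180°.
Leg 3: +101.380° → -98.459°, shortest Δλ = 160.161° (east) — crosses 180°.
Total crossings: 2.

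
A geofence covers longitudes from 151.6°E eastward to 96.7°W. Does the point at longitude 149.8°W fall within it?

Yes

Band width going east from +151.6° to -96.7°: ((-96.7 − 151.6) mod 360) = 111.7°.
Offset of -149.8° east of the west edge: ((-149.8 − 151.6) mod 360) = 58.6°.
58.6° ≤ 111.7° ⇒ inside.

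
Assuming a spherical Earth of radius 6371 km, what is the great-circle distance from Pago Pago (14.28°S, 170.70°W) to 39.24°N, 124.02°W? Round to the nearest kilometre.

Δλ = -124.02 − -170.70 = 46.68°.
Δφ = 39.24 − -14.28 = 53.52°.
a = sin²(Δφ/2) + cos φ₁ · cos φ₂ · sin²(Δλ/2) = 0.320542.
c = 2·atan2(√a, √(1−a)) = 1.20369 rad → d = 6371·c ≈ 7668.70 km.

7669 km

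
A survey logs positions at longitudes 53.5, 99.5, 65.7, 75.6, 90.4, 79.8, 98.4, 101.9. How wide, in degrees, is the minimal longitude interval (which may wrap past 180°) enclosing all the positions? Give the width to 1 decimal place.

48.4°

Sort the longitudes: +53.5°, +65.7°, +75.6°, +79.8°, +90.4°, +98.4°, +99.5°, +101.9°.
Eastward gaps between consecutive values (wrapping around): 12.2°, 9.9°, 4.2°, 10.6°, 8.0°, 1.1°, 2.4°, 311.6°.
Largest gap = 311.6° ⇒ minimal covering band is its complement: 360° − 311.6° = 48.4°.
Band runs from +53.5° eastward to +101.9°.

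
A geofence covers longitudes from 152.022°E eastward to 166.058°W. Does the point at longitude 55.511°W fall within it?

No

Band width going east from +152.022° to -166.058°: ((-166.058 − 152.022) mod 360) = 41.920°.
Offset of -55.511° east of the west edge: ((-55.511 − 152.022) mod 360) = 152.467°.
152.467° > 41.920° ⇒ outside.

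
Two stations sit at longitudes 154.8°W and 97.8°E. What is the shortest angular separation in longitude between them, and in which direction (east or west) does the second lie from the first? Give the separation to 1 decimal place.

Raw difference: 97.8 − -154.8 = 252.6°.
Normalise into (−180°, 180°]: 252.6° − 360° = -107.4°.
Negative ⇒ the second point lies to the west; separation 107.4°.

107.4° west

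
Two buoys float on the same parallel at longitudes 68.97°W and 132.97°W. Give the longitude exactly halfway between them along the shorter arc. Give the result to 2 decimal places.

Signed shortest Δλ from -68.97° to -132.97° is -64.00°.
Midpoint longitude = -68.97° + (-64.00°)/2 = -68.97° − 32.00° = -100.97°.

100.97°W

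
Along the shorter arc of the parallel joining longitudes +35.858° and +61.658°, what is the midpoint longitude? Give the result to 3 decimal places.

Signed shortest Δλ from +35.858° to +61.658° is +25.800°.
Midpoint longitude = +35.858° + (+25.800°)/2 = +35.858° + 12.900° = +48.758°.

+48.758°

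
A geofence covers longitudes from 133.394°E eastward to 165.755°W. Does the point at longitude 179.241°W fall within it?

Band width going east from +133.394° to -165.755°: ((-165.755 − 133.394) mod 360) = 60.851°.
Offset of -179.241° east of the west edge: ((-179.241 − 133.394) mod 360) = 47.365°.
47.365° ≤ 60.851° ⇒ inside.

Yes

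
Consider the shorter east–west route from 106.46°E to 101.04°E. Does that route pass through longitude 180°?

Signed shortest Δλ = ((101.04 − 106.46 + 180) mod 360) − 180 = -5.42°.
Going west by 5.42° from +106.46° reaches +101.04° without touching 180°.

No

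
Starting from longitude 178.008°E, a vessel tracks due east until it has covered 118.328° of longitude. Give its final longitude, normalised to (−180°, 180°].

Start at +178.008°; shift +118.328° → +296.336°.
+296.336° lies outside (−180°, 180°]; subtract 360° → -63.664°.

63.664°W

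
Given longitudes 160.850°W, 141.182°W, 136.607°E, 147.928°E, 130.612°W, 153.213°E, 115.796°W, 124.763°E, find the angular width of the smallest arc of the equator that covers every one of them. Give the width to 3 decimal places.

Sort the longitudes: -160.850°, -141.182°, -130.612°, -115.796°, +124.763°, +136.607°, +147.928°, +153.213°.
Eastward gaps between consecutive values (wrapping around): 19.668°, 10.570°, 14.816°, 240.559°, 11.844°, 11.321°, 5.285°, 45.937°.
Largest gap = 240.559° ⇒ minimal covering band is its complement: 360° − 240.559° = 119.441°.
Band runs from +124.763° eastward to -115.796°, crossing the antimeridian.

119.441°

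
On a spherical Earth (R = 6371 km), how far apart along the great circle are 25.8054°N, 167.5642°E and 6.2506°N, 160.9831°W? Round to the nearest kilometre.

3983 km

Δλ = -160.9831 − 167.5642 = -328.5473°; wrapped into (−180°, 180°]: 31.4527°.
Δφ = 6.2506 − 25.8054 = -19.5548°.
a = sin²(Δφ/2) + cos φ₁ · cos φ₂ · sin²(Δλ/2) = 0.094584.
c = 2·atan2(√a, √(1−a)) = 0.62523 rad → d = 6371·c ≈ 3983.31 km.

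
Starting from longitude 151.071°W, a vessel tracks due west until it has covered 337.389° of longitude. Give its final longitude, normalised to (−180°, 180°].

128.460°W

Start at -151.071°; shift −337.389° → -488.460°.
-488.460° lies outside (−180°, 180°]; add 360° → -128.460°.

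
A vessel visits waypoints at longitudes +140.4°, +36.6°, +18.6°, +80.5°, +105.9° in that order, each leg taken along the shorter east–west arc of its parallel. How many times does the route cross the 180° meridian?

0

Leg 1: +140.4° → +36.6°, shortest Δλ = -103.8° (west) — does not cross 180°.
Leg 2: +36.6° → +18.6°, shortest Δλ = -18.0° (west) — does not cross 180°.
Leg 3: +18.6° → +80.5°, shortest Δλ = 61.9° (east) — does not cross 180°.
Leg 4: +80.5° → +105.9°, shortest Δλ = 25.4° (east) — does not cross 180°.
Total crossings: 0.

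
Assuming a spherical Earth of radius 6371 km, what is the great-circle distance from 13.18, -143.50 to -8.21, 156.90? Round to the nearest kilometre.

6997 km

Δλ = 156.90 − -143.50 = 300.40°; wrapped into (−180°, 180°]: -59.60°.
Δφ = -8.21 − 13.18 = -21.39°.
a = sin²(Δφ/2) + cos φ₁ · cos φ₂ · sin²(Δλ/2) = 0.272453.
c = 2·atan2(√a, √(1−a)) = 1.09832 rad → d = 6371·c ≈ 6997.39 km.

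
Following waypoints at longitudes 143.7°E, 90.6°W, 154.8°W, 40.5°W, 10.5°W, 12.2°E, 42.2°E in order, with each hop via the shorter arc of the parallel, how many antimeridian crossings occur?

1

Leg 1: +143.7° → -90.6°, shortest Δλ = 125.7° (east) — crosses 180°.
Leg 2: -90.6° → -154.8°, shortest Δλ = -64.2° (west) — does not cross 180°.
Leg 3: -154.8° → -40.5°, shortest Δλ = 114.3° (east) — does not cross 180°.
Leg 4: -40.5° → -10.5°, shortest Δλ = 30.0° (east) — does not cross 180°.
Leg 5: -10.5° → +12.2°, shortest Δλ = 22.7° (east) — does not cross 180°.
Leg 6: +12.2° → +42.2°, shortest Δλ = 30.0° (east) — does not cross 180°.
Total crossings: 1.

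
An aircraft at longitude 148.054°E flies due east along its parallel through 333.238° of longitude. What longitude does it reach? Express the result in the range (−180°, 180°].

121.292°E

Start at +148.054°; shift +333.238° → +481.292°.
+481.292° lies outside (−180°, 180°]; subtract 360° → +121.292°.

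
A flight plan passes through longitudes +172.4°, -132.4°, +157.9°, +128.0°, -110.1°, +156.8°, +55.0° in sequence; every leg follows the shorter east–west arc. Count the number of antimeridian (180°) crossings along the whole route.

Leg 1: +172.4° → -132.4°, shortest Δλ = 55.2° (east) — crosses 180°.
Leg 2: -132.4° → +157.9°, shortest Δλ = -69.7° (west) — crosses 180°.
Leg 3: +157.9° → +128.0°, shortest Δλ = -29.9° (west) — does not cross 180°.
Leg 4: +128.0° → -110.1°, shortest Δλ = 121.9° (east) — crosses 180°.
Leg 5: -110.1° → +156.8°, shortest Δλ = -93.1° (west) — crosses 180°.
Leg 6: +156.8° → +55.0°, shortest Δλ = -101.8° (west) — does not cross 180°.
Total crossings: 4.

4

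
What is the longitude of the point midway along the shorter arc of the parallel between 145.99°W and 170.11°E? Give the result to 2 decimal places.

Signed shortest Δλ from -145.99° to +170.11° is -43.90°.
Midpoint longitude = -145.99° + (-43.90°)/2 = -145.99° − 21.95° = -167.94°.
(The naïve average (-145.99 + +170.11)/2 = 12.06° is on the wrong side of the globe.)

167.94°W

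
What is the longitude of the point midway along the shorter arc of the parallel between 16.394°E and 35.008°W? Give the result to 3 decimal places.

9.307°W

Signed shortest Δλ from +16.394° to -35.008° is -51.402°.
Midpoint longitude = +16.394° + (-51.402°)/2 = +16.394° − 25.701° = -9.307°.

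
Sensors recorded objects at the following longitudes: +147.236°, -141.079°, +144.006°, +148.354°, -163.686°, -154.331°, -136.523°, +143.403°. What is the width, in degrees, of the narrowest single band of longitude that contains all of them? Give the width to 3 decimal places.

80.074°

Sort the longitudes: -163.686°, -154.331°, -141.079°, -136.523°, +143.403°, +144.006°, +147.236°, +148.354°.
Eastward gaps between consecutive values (wrapping around): 9.355°, 13.252°, 4.556°, 279.926°, 0.603°, 3.230°, 1.118°, 47.960°.
Largest gap = 279.926° ⇒ minimal covering band is its complement: 360° − 279.926° = 80.074°.
Band runs from +143.403° eastward to -136.523°, crossing the antimeridian.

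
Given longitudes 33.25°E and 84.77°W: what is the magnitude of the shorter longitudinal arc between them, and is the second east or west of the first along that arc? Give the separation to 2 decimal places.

118.02° west

Raw difference: -84.77 − 33.25 = -118.02°.
Normalise into (−180°, 180°]: -118.02° stays -118.02°.
Negative ⇒ the second point lies to the west; separation 118.02°.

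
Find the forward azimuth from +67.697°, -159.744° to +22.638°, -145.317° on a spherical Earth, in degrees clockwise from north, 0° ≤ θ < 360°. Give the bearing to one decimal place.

Δλ = -145.317 − -159.744 = 14.427°.
θ = atan2( sin Δλ · cos φ₂ , cos φ₁ · sin φ₂ − sin φ₁ · cos φ₂ · cos Δλ )
  = atan2(0.22995, -0.68091) = 161.340° → normalised to [0°, 360°): 161.340°.

161.3°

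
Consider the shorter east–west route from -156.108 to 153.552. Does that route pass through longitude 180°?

Yes

Naïve |153.552 − -156.108| = 309.66° > 180°, so the shorter arc goes the other way round — across 180°.
Signed shortest Δλ = ((153.552 − -156.108 + 180) mod 360) − 180 = -50.34°.
Going west by 50.34° from -156.108° passes through 180° before reaching +153.552°.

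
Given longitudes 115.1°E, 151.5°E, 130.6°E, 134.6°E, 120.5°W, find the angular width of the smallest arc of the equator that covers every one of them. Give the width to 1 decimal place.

Sort the longitudes: -120.5°, +115.1°, +130.6°, +134.6°, +151.5°.
Eastward gaps between consecutive values (wrapping around): 235.6°, 15.5°, 4.0°, 16.9°, 88.0°.
Largest gap = 235.6° ⇒ minimal covering band is its complement: 360° − 235.6° = 124.4°.
Band runs from +115.1° eastward to -120.5°, crossing the antimeridian.

124.4°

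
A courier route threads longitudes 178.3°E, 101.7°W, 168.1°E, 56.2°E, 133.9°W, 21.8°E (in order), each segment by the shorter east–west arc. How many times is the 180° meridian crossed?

Leg 1: +178.3° → -101.7°, shortest Δλ = 80.0° (east) — crosses 180°.
Leg 2: -101.7° → +168.1°, shortest Δλ = -90.2° (west) — crosses 180°.
Leg 3: +168.1° → +56.2°, shortest Δλ = -111.9° (west) — does not cross 180°.
Leg 4: +56.2° → -133.9°, shortest Δλ = 169.9° (east) — crosses 180°.
Leg 5: -133.9° → +21.8°, shortest Δλ = 155.7° (east) — does not cross 180°.
Total crossings: 3.

3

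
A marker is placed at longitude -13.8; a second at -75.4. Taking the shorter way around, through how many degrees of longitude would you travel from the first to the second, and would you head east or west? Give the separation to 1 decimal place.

61.6° west

Raw difference: -75.4 − -13.8 = -61.6°.
Normalise into (−180°, 180°]: -61.6° stays -61.6°.
Negative ⇒ the second point lies to the west; separation 61.6°.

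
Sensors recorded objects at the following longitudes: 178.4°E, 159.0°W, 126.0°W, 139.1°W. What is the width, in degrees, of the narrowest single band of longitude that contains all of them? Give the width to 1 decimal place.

Sort the longitudes: -159.0°, -139.1°, -126.0°, +178.4°.
Eastward gaps between consecutive values (wrapping around): 19.9°, 13.1°, 304.4°, 22.6°.
Largest gap = 304.4° ⇒ minimal covering band is its complement: 360° − 304.4° = 55.6°.
Band runs from +178.4° eastward to -126.0°, crossing the antimeridian.

55.6°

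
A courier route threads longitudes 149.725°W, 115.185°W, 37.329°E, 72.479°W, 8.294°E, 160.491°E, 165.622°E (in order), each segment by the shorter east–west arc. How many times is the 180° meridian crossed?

0

Leg 1: -149.725° → -115.185°, shortest Δλ = 34.54° (east) — does not cross 180°.
Leg 2: -115.185° → +37.329°, shortest Δλ = 152.514° (east) — does not cross 180°.
Leg 3: +37.329° → -72.479°, shortest Δλ = -109.808° (west) — does not cross 180°.
Leg 4: -72.479° → +8.294°, shortest Δλ = 80.773° (east) — does not cross 180°.
Leg 5: +8.294° → +160.491°, shortest Δλ = 152.197° (east) — does not cross 180°.
Leg 6: +160.491° → +165.622°, shortest Δλ = 5.131° (east) — does not cross 180°.
Total crossings: 0.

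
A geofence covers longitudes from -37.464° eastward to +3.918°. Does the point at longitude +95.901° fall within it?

No

Band width going east from -37.464° to +3.918°: ((3.918 − -37.464) mod 360) = 41.382°.
Offset of +95.901° east of the west edge: ((95.901 − -37.464) mod 360) = 133.365°.
133.365° > 41.382° ⇒ outside.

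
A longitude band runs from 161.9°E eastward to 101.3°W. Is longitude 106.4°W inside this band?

Yes

Band width going east from +161.9° to -101.3°: ((-101.3 − 161.9) mod 360) = 96.8°.
Offset of -106.4° east of the west edge: ((-106.4 − 161.9) mod 360) = 91.7°.
91.7° ≤ 96.8° ⇒ inside.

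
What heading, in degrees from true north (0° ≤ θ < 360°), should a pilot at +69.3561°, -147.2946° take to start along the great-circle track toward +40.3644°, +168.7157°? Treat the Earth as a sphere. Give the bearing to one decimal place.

Δλ = 168.7157 − -147.2946 = 316.0103°; wrapped into (−180°, 180°]: -43.9897°.
θ = atan2( sin Δλ · cos φ₂ , cos φ₁ · sin φ₂ − sin φ₁ · cos φ₂ · cos Δλ )
  = atan2(-0.52919, -0.28466) = -118.276° → normalised to [0°, 360°): 241.724°.

241.7°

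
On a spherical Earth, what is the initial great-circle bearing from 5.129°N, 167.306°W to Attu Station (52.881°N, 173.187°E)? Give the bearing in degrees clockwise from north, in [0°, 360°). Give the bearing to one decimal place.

344.8°

Δλ = 173.187 − -167.306 = 340.493°; wrapped into (−180°, 180°]: -19.507°.
θ = atan2( sin Δλ · cos φ₂ , cos φ₁ · sin φ₂ − sin φ₁ · cos φ₂ · cos Δλ )
  = atan2(-0.20151, 0.74334) = -15.168° → normalised to [0°, 360°): 344.832°.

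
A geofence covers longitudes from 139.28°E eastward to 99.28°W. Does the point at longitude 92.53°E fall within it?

Band width going east from +139.28° to -99.28°: ((-99.28 − 139.28) mod 360) = 121.44°.
Offset of +92.53° east of the west edge: ((92.53 − 139.28) mod 360) = 313.25°.
313.25° > 121.44° ⇒ outside.

No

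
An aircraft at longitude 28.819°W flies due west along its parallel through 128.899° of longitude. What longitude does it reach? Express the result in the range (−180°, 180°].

Start at -28.819°; shift −128.899° → -157.718°.
-157.718° already lies in (−180°, 180°].

157.718°W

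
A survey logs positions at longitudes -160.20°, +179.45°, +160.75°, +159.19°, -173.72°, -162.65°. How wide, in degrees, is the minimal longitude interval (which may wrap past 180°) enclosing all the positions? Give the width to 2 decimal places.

40.61°

Sort the longitudes: -173.72°, -162.65°, -160.20°, +159.19°, +160.75°, +179.45°.
Eastward gaps between consecutive values (wrapping around): 11.07°, 2.45°, 319.39°, 1.56°, 18.70°, 6.83°.
Largest gap = 319.39° ⇒ minimal covering band is its complement: 360° − 319.39° = 40.61°.
Band runs from +159.19° eastward to -160.20°, crossing the antimeridian.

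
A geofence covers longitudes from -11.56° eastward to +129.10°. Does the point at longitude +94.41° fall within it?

Band width going east from -11.56° to +129.10°: ((129.10 − -11.56) mod 360) = 140.66°.
Offset of +94.41° east of the west edge: ((94.41 − -11.56) mod 360) = 105.97°.
105.97° ≤ 140.66° ⇒ inside.

Yes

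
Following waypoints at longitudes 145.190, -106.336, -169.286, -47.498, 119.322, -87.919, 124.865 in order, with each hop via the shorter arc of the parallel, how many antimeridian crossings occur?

Leg 1: +145.190° → -106.336°, shortest Δλ = 108.474° (east) — crosses 180°.
Leg 2: -106.336° → -169.286°, shortest Δλ = -62.95° (west) — does not cross 180°.
Leg 3: -169.286° → -47.498°, shortest Δλ = 121.788° (east) — does not cross 180°.
Leg 4: -47.498° → +119.322°, shortest Δλ = 166.82° (east) — does not cross 180°.
Leg 5: +119.322° → -87.919°, shortest Δλ = 152.759° (east) — crosses 180°.
Leg 6: -87.919° → +124.865°, shortest Δλ = -147.216° (west) — crosses 180°.
Total crossings: 3.

3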